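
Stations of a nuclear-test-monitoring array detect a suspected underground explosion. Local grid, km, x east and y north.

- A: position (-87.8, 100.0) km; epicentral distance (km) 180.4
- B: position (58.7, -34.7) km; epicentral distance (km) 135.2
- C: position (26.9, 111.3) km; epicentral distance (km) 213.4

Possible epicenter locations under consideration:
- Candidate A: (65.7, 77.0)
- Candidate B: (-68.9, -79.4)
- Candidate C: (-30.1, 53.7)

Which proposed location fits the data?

For each candidate, compare |candidate − station| to the reported distance:
Candidate A: residuals A 25.2, B 23.3, C 161.6 → max 161.6 km
Candidate B: residuals A 0.0, B 0.0, C 0.0 → max 0.0 km
Candidate C: residuals A 106.4, B 9.9, C 132.4 → max 132.4 km
Only Candidate B has all residuals ≈ 0.

Candidate B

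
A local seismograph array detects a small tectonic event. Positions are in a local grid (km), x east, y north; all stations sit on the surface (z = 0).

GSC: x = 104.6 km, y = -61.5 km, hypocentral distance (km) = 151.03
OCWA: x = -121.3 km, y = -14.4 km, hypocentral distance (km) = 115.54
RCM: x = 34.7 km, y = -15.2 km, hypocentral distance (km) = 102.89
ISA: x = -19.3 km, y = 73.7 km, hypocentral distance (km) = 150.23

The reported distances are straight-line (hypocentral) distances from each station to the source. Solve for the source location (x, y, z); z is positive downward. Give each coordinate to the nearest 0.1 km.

Each station gives a sphere (x−x_i)² + (y−y_i)² + z² = d_i² (stations at z=0).
Subtracting the GSC sphere from OCWA and RCM: z² cancels, leaving linear equations in x and y:
-451.8 x + 94.2 y = 9658.21
-139.8 x + 92.6 y = -1064.57
Solving: x ≈ -34.695, y ≈ -63.877 km (keep extra digits for the depth step; rounded: -34.7, -63.9).
Then from the GSC sphere: z² = 151.03² − (x − 104.6)² − (y + 61.5)² with x = -34.695, y = -63.877, so z ≈ 58.321 ≈ 58.3 km.

(-34.7, -63.9, 58.3)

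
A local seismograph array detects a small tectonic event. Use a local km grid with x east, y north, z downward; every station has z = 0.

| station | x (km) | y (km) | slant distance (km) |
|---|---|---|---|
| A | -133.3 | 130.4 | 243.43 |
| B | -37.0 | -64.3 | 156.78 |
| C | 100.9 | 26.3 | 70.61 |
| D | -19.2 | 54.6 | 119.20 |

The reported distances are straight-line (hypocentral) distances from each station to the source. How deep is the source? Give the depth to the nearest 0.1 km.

Each station gives a sphere (x−x_i)² + (y−y_i)² + z² = d_i² (stations at z=0).
Subtracting the A sphere from B and C: z² cancels, leaving linear equations in x and y:
192.6 x − 389.4 y = 5408.64
468.4 x − 208.2 y = 30371.84
Solving: x ≈ 75.201, y ≈ 23.305 km (keep extra digits for the depth step; rounded: 75.2, 23.3).
Then from the A sphere: z² = 243.43² − (x + 133.3)² − (y − 130.4)² with x = 75.201, y = 23.305, so z ≈ 65.697 ≈ 65.7 km.

65.7 km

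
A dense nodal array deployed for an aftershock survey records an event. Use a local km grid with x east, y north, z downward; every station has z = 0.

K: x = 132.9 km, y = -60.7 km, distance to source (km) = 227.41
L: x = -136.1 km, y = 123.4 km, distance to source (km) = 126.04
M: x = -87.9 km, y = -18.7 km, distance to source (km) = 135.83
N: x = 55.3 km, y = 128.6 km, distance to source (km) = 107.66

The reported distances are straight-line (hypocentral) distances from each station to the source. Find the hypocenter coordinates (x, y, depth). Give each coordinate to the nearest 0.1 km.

Each station gives a sphere (x−x_i)² + (y−y_i)² + z² = d_i² (stations at z=0).
Subtracting the K sphere from L and M: z² cancels, leaving linear equations in x and y:
-538.0 x + 368.2 y = 48233.10
-441.6 x + 84.0 y = 19994.72
Solving: x ≈ -28.197, y ≈ 89.797 km (keep extra digits for the depth step; rounded: -28.2, 89.8).
Then from the K sphere: z² = 227.41² − (x − 132.9)² − (y + 60.7)² with x = -28.197, y = 89.797, so z ≈ 55.801 ≈ 55.8 km.

(-28.2, 89.8, 55.8)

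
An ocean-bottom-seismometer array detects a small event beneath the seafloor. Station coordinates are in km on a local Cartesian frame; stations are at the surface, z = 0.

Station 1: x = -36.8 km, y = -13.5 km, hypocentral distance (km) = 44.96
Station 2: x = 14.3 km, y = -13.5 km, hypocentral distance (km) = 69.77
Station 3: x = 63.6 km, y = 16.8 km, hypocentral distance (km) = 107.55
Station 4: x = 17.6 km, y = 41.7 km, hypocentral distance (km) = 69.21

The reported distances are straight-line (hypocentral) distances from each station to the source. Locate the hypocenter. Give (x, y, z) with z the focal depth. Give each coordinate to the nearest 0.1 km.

Each station gives a sphere (x−x_i)² + (y−y_i)² + z² = d_i² (stations at z=0).
Subtracting the Station 1 sphere from Station 2 and Station 3: z² cancels, leaving linear equations in x and y:
102.2 x + 0.0 y = -3996.20
200.8 x + 60.6 y = -6754.89
Solving: x ≈ -39.102, y ≈ 18.098 km (keep extra digits for the depth step; rounded: -39.1, 18.1).
Then from the Station 1 sphere: z² = 44.96² − (x + 36.8)² − (y + 13.5)² with x = -39.102, y = 18.098, so z ≈ 31.901 ≈ 31.9 km.
Check against Station 4 (with the unrounded solution): distance 69.21 ≈ 69.21 km. ✓

x ≈ -39.1 km, y ≈ 18.1 km, depth ≈ 31.9 km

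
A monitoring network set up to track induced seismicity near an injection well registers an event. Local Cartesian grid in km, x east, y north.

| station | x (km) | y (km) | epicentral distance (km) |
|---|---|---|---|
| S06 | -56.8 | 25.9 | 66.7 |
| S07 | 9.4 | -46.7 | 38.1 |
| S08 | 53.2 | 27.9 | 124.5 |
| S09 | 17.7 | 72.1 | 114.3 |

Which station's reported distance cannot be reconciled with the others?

S08

Solve using three stations at a time. Using S06, S07, S09 (subtract circle equations pairwise → linear system) gives (x, y) ≈ (-26.3, -33.4).
Distances from that point to each station vs reported:
  S06: calculated 66.7 vs reported 66.7 → residual 0.0 km
  S07: calculated 38.1 vs reported 38.1 → residual 0.0 km
  S08: calculated 100.4 vs reported 124.5 → residual 24.1 km
  S09: calculated 114.3 vs reported 114.3 → residual 0.0 km
S06, S07, S09 are mutually consistent (residuals ≈ 0); S08 is off by 24.1 km.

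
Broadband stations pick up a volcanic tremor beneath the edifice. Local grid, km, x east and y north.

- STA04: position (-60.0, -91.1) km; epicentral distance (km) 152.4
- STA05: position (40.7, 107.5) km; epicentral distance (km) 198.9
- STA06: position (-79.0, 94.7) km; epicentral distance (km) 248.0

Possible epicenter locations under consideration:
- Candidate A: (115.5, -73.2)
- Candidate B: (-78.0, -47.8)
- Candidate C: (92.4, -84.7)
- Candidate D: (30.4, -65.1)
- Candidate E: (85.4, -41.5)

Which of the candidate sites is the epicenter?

For each candidate, compare |candidate − station| to the reported distance:
Candidate A: residuals STA04 24.0, STA05 3.3, STA06 8.9 → max 24.0 km
Candidate B: residuals STA04 105.5, STA05 3.4, STA06 105.5 → max 105.5 km
Candidate C: residuals STA04 0.1, STA05 0.1, STA06 0.1 → max 0.1 km
Candidate D: residuals STA04 58.3, STA05 26.0, STA06 54.3 → max 58.3 km
Candidate E: residuals STA04 1.2, STA05 43.3, STA06 34.5 → max 43.3 km
Only Candidate C has all residuals ≈ 0.

Candidate C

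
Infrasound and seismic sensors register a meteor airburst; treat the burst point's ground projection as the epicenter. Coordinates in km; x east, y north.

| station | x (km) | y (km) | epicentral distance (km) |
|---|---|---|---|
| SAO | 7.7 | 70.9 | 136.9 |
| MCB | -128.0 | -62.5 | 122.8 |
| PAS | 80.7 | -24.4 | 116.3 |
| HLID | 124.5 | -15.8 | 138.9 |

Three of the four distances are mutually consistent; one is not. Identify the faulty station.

Solve using three stations at a time. Using SAO, MCB, HLID (subtract circle equations pairwise → linear system) gives (x, y) ≈ (-5.2, -65.4).
Distances from that point to each station vs reported:
  SAO: calculated 136.9 vs reported 136.9 → residual 0.0 km
  MCB: calculated 122.8 vs reported 122.8 → residual 0.0 km
  PAS: calculated 95.2 vs reported 116.3 → residual 21.1 km
  HLID: calculated 138.9 vs reported 138.9 → residual 0.0 km
SAO, MCB, HLID are mutually consistent (residuals ≈ 0); PAS is off by 21.1 km.

PAS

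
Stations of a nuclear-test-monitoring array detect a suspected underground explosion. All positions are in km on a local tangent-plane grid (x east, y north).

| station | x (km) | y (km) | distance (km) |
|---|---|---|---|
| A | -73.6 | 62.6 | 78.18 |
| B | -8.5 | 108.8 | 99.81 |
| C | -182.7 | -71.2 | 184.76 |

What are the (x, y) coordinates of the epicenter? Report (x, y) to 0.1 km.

x ≈ -16.4 km, y ≈ 9.3 km

Circle about each station: (x + 73.6)² + (y − 62.6)² = 78.18²; (x + 8.5)² + (y − 108.8)² = 99.81²; (x + 182.7)² + (y + 71.2)² = 184.76².
Subtracting the A equation from the B and C equations removes the quadratic terms:
130.2 x + 92.4 y = -1275.95
-218.2 x − 267.6 y = 1088.86
Solving the 2×2 system: x ≈ -16.4, y ≈ 9.3 km.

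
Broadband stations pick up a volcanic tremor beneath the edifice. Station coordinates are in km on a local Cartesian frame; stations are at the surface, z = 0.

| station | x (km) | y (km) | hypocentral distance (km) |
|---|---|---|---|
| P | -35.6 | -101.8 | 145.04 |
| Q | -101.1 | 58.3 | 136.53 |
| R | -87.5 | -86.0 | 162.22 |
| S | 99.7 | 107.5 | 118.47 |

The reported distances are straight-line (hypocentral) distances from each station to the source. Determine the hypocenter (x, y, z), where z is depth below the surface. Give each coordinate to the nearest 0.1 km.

x ≈ 25.2 km, y ≈ 24.0 km, depth ≈ 38.9 km

Each station gives a sphere (x−x_i)² + (y−y_i)² + z² = d_i² (stations at z=0).
Subtracting the P sphere from Q and R: z² cancels, leaving linear equations in x and y:
-131.0 x + 320.2 y = 4385.66
-103.8 x + 31.6 y = -1857.08
Solving: x ≈ 25.199, y ≈ 24.006 km (keep extra digits for the depth step; rounded: 25.2, 24.0).
Then from the P sphere: z² = 145.04² − (x + 35.6)² − (y + 101.8)² with x = 25.199, y = 24.006, so z ≈ 38.896 ≈ 38.9 km.
Check against S (with the unrounded solution): distance 118.47 ≈ 118.47 km. ✓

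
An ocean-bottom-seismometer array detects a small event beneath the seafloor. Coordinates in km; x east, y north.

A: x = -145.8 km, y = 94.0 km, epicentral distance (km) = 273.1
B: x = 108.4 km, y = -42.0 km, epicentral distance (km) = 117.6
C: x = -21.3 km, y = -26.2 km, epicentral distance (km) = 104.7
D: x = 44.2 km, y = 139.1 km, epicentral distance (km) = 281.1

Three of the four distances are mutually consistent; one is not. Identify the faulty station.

Solve using three stations at a time. Using A, B, C (subtract circle equations pairwise → linear system) gives (x, y) ≈ (21.8, -121.6).
Distances from that point to each station vs reported:
  A: calculated 273.1 vs reported 273.1 → residual 0.0 km
  B: calculated 117.6 vs reported 117.6 → residual 0.0 km
  C: calculated 104.7 vs reported 104.7 → residual 0.0 km
  D: calculated 261.6 vs reported 281.1 → residual 19.5 km
A, B, C are mutually consistent (residuals ≈ 0); D is off by 19.5 km.

D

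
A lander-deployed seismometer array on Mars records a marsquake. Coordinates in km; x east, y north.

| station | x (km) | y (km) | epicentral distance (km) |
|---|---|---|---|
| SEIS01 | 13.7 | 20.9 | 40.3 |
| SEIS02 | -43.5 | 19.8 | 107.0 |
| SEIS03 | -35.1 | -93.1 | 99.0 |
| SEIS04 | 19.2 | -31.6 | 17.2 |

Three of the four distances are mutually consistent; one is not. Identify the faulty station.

Solve using three stations at a time. Using SEIS01, SEIS03, SEIS04 (subtract circle equations pairwise → linear system) gives (x, y) ≈ (28.0, -16.8).
Distances from that point to each station vs reported:
  SEIS01: calculated 40.3 vs reported 40.3 → residual 0.0 km
  SEIS02: calculated 80.3 vs reported 107.0 → residual 26.7 km
  SEIS03: calculated 99.0 vs reported 99.0 → residual 0.0 km
  SEIS04: calculated 17.2 vs reported 17.2 → residual 0.0 km
SEIS01, SEIS03, SEIS04 are mutually consistent (residuals ≈ 0); SEIS02 is off by 26.7 km.

SEIS02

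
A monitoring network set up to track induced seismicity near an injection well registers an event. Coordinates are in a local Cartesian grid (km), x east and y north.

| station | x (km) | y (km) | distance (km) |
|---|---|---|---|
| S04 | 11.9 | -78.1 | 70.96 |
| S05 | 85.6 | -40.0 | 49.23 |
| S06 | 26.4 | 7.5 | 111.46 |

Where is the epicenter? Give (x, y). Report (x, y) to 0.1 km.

(82.0, -89.1)

Circle about each station: (x − 11.9)² + (y + 78.1)² = 70.96²; (x − 85.6)² + (y + 40.0)² = 49.23²; (x − 26.4)² + (y − 7.5)² = 111.46².
Subtracting pairs of circle equations eliminates x²+y² and gives linear equations (the radical axes):
147.4 x + 76.2 y = 5297.87
29.0 x + 171.2 y = -12876.02
Solving the 2×2 system: x ≈ 82.0, y ≈ -89.1 km.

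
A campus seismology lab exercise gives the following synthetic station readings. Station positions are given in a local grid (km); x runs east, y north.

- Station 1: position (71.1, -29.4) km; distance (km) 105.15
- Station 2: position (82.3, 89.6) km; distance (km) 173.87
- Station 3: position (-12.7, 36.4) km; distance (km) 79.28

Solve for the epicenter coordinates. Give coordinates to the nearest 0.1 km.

-33.5 km east, -40.1 km north

Circle about each station: (x − 71.1)² + (y + 29.4)² = 105.15²; (x − 82.3)² + (y − 89.6)² = 173.87²; (x + 12.7)² + (y − 36.4)² = 79.28².
Subtracting the Station 1 equation from the Station 2 and Station 3 equations removes the quadratic terms:
22.4 x + 238.0 y = -10292.37
-167.6 x + 131.6 y = 337.88
Solving the 2×2 system: x ≈ -33.5, y ≈ -40.1 km.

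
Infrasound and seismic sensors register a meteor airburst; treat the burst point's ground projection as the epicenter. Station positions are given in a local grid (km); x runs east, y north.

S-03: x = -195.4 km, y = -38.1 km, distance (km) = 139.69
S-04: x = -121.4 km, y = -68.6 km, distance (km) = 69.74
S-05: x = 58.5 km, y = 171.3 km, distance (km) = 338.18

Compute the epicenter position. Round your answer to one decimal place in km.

Circle about each station: (x + 195.4)² + (y + 38.1)² = 139.69²; (x + 121.4)² + (y + 68.6)² = 69.74²; (x − 58.5)² + (y − 171.3)² = 338.18².
Subtracting pairs of circle equations eliminates x²+y² and gives linear equations (the radical axes):
148.0 x − 61.0 y = -5539.22
507.8 x + 418.8 y = -101719.25
Solving the 2×2 system: x ≈ -91.7, y ≈ -131.7 km.
Check against S-03 (with the unrounded x, y): √((x + 195.4)²+(y + 38.1)²) = 139.68 ≈ 139.69 km. ✓

(-91.7, -131.7)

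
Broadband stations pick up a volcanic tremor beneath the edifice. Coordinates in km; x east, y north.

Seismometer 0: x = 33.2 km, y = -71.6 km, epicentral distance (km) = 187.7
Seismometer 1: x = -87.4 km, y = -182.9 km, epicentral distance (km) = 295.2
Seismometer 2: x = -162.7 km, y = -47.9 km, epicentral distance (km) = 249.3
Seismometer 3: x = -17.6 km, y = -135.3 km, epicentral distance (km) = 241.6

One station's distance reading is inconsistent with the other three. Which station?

Solve using three stations at a time. Using Seismometer 0, Seismometer 1, Seismometer 3 (subtract circle equations pairwise → linear system) gives (x, y) ≈ (-27.3, 106.2).
Distances from that point to each station vs reported:
  Seismometer 0: calculated 187.8 vs reported 187.7 → residual 0.1 km
  Seismometer 1: calculated 295.2 vs reported 295.2 → residual 0.0 km
  Seismometer 2: calculated 205.1 vs reported 249.3 → residual 44.2 km
  Seismometer 3: calculated 241.7 vs reported 241.6 → residual 0.1 km
Seismometer 0, Seismometer 1, Seismometer 3 are mutually consistent (residuals ≈ 0); Seismometer 2 is off by 44.2 km.

Seismometer 2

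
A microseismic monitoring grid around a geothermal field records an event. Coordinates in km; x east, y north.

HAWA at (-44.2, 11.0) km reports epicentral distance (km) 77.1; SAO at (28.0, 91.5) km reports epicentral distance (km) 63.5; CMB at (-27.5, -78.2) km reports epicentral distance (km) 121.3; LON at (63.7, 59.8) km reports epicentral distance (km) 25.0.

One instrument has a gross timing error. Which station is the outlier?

Solve using three stations at a time. Using HAWA, SAO, CMB (subtract circle equations pairwise → linear system) gives (x, y) ≈ (31.0, 28.1).
Distances from that point to each station vs reported:
  HAWA: calculated 77.1 vs reported 77.1 → residual 0.0 km
  SAO: calculated 63.5 vs reported 63.5 → residual 0.0 km
  CMB: calculated 121.3 vs reported 121.3 → residual 0.0 km
  LON: calculated 45.6 vs reported 25.0 → residual 20.6 km
HAWA, SAO, CMB are mutually consistent (residuals ≈ 0); LON is off by 20.6 km.

LON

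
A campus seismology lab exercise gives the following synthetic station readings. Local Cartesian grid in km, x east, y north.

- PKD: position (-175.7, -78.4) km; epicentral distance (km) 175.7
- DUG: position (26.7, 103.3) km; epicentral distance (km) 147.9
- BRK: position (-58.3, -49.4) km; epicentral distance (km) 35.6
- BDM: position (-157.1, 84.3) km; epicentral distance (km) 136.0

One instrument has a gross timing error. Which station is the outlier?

PKD

Solve using three stations at a time. Using DUG, BRK, BDM (subtract circle equations pairwise → linear system) gives (x, y) ≈ (-63.2, -14.1).
Distances from that point to each station vs reported:
  PKD: calculated 129.5 vs reported 175.7 → residual 46.2 km
  DUG: calculated 147.9 vs reported 147.9 → residual 0.0 km
  BRK: calculated 35.6 vs reported 35.6 → residual 0.0 km
  BDM: calculated 136.0 vs reported 136.0 → residual 0.0 km
DUG, BRK, BDM are mutually consistent (residuals ≈ 0); PKD is off by 46.2 km.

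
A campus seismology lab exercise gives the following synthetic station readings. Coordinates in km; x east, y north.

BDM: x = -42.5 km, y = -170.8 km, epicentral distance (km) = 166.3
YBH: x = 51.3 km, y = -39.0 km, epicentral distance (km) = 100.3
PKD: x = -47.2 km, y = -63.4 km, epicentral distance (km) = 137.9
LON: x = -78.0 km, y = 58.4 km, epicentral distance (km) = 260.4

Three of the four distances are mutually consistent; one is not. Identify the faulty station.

PKD

Solve using three stations at a time. Using BDM, YBH, LON (subtract circle equations pairwise → linear system) gives (x, y) ≈ (114.8, -116.7).
Distances from that point to each station vs reported:
  BDM: calculated 166.3 vs reported 166.3 → residual 0.0 km
  YBH: calculated 100.3 vs reported 100.3 → residual 0.0 km
  PKD: calculated 170.5 vs reported 137.9 → residual 32.6 km
  LON: calculated 260.4 vs reported 260.4 → residual 0.0 km
BDM, YBH, LON are mutually consistent (residuals ≈ 0); PKD is off by 32.6 km.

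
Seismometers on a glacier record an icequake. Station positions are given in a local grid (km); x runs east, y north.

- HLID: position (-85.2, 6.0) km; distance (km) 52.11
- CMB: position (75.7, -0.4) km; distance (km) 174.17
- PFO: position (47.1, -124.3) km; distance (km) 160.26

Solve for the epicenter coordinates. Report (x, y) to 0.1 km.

Circle about each station: (x + 85.2)² + (y − 6.0)² = 52.11²; (x − 75.7)² + (y + 0.4)² = 174.17²; (x − 47.1)² + (y + 124.3)² = 160.26².
Subtracting the HLID equation from the CMB and PFO equations removes the quadratic terms:
321.8 x − 12.8 y = -29184.13
264.6 x − 260.6 y = -12593.96
Solving the 2×2 system: x ≈ -92.5, y ≈ -45.6 km.
Check against HLID (with the unrounded x, y): √((x + 85.2)²+(y − 6.0)²) = 52.11 ≈ 52.11 km. ✓

-92.5 km east, -45.6 km north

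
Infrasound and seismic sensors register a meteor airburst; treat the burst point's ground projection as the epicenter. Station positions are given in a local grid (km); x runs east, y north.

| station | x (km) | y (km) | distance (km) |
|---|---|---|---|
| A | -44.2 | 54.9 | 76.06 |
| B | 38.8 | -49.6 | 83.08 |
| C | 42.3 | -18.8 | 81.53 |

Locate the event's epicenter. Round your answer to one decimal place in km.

Circle about each station: (x + 44.2)² + (y − 54.9)² = 76.06²; (x − 38.8)² + (y + 49.6)² = 83.08²; (x − 42.3)² + (y + 18.8)² = 81.53².
Subtracting the A equation from the B and C equations removes the quadratic terms:
166.0 x − 209.0 y = -2119.21
173.0 x − 147.4 y = -3686.94
Solving the 2×2 system: x ≈ -39.2, y ≈ -21.0 km.

x ≈ -39.2 km, y ≈ -21.0 km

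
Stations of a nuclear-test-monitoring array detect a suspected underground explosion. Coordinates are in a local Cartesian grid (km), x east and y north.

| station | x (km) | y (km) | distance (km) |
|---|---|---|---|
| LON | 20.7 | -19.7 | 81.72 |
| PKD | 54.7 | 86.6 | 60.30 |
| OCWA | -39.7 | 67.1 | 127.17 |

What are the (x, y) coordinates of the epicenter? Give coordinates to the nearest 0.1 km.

Circle about each station: (x − 20.7)² + (y + 19.7)² = 81.72²; (x − 54.7)² + (y − 86.6)² = 60.30²; (x + 39.7)² + (y − 67.1)² = 127.17².
Subtracting the LON equation from the PKD and OCWA equations removes the quadratic terms:
68.0 x + 212.6 y = 12717.14
-120.8 x + 173.6 y = -4232.13
Solving the 2×2 system: x ≈ 82.9, y ≈ 33.3 km.

x ≈ 82.9 km, y ≈ 33.3 km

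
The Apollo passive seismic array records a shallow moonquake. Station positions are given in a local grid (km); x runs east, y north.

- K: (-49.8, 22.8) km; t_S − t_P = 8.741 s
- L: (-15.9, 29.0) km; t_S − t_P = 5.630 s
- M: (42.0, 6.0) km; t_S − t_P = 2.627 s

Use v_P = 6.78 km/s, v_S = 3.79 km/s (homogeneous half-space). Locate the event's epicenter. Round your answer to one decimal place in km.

Distance from S−P lag: d = Δt · v_P v_S / (v_P − v_S) = Δt · (6.78·3.79)/(6.78−3.79) ≈ 8.5940·Δt.
So d_K = 75.12, d_L = 48.38, d_M = 22.58 km.
Circle about each station: (x + 49.8)² + (y − 22.8)² = 75.12²; (x + 15.9)² + (y − 29.0)² = 48.38²; (x − 42.0)² + (y − 6.0)² = 22.58².
Subtracting the K equation from the L and M equations removes the quadratic terms:
67.8 x + 12.4 y = 1396.32
183.6 x − 33.6 y = 3933.28
Solving the 2×2 system: x ≈ 21.0, y ≈ -2.3 km.
Check against K (with the unrounded x, y): √((x + 49.8)²+(y − 22.8)²) = 75.11 ≈ 75.12 km. ✓

(21.0, -2.3)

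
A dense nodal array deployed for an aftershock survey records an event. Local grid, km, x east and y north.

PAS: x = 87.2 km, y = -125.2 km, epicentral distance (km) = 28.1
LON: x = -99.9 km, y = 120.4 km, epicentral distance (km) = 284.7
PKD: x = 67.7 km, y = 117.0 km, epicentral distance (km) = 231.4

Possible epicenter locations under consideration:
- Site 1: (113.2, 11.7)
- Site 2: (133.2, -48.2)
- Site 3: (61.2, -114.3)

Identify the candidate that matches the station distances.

For each candidate, compare |candidate − station| to the reported distance:
Site 1: residuals PAS 111.2, LON 45.5, PKD 116.7 → max 116.7 km
Site 2: residuals PAS 61.6, LON 3.0, PKD 53.7 → max 61.6 km
Site 3: residuals PAS 0.1, LON 0.0, PKD 0.0 → max 0.1 km
Only Site 3 has all residuals ≈ 0.

Site 3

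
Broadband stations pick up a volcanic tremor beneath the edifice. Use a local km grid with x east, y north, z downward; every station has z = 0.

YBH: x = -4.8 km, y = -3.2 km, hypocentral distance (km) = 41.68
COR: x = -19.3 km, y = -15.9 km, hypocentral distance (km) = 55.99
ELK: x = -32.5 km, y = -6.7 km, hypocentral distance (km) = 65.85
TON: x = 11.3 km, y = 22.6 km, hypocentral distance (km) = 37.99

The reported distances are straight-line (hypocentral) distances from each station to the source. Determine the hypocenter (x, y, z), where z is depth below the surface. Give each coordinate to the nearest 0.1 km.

Each station gives a sphere (x−x_i)² + (y−y_i)² + z² = d_i² (stations at z=0).
Subtracting the YBH sphere from COR and ELK: z² cancels, leaving linear equations in x and y:
-29.0 x − 25.4 y = -805.64
-55.4 x − 7.0 y = -1531.14
Solving: x ≈ 27.614, y ≈ 0.190 km (keep extra digits for the depth step; rounded: 27.6, 0.2).
Then from the YBH sphere: z² = 41.68² − (x + 4.8)² − (y + 3.2)² with x = 27.614, y = 0.190, so z ≈ 25.982 ≈ 26.0 km.
Check against TON (with the unrounded solution): distance 37.99 ≈ 37.99 km. ✓

x ≈ 27.6 km, y ≈ 0.2 km, depth ≈ 26.0 km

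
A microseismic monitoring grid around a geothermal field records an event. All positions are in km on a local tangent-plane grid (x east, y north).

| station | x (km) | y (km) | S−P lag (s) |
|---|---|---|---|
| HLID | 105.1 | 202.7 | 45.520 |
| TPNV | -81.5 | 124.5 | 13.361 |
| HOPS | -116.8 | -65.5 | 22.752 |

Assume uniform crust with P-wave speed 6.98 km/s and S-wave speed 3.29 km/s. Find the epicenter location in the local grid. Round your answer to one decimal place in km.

(-146.7, 72.9)

Distance from S−P lag: d = Δt · v_P v_S / (v_P − v_S) = Δt · (6.98·3.29)/(6.98−3.29) ≈ 6.2234·Δt.
So d_HLID = 283.29, d_TPNV = 83.15, d_HOPS = 141.59 km.
Circle about each station: (x − 105.1)² + (y − 202.7)² = 283.29²; (x + 81.5)² + (y − 124.5)² = 83.15²; (x + 116.8)² + (y + 65.5)² = 141.59².
Subtracting the HLID equation from the TPNV and HOPS equations removes the quadratic terms:
-373.2 x − 156.4 y = 43348.50
-443.8 x − 536.4 y = 26004.69
Solving the 2×2 system: x ≈ -146.7, y ≈ 72.9 km.
Check against HLID (with the unrounded x, y): √((x − 105.1)²+(y − 202.7)²) = 283.29 ≈ 283.29 km. ✓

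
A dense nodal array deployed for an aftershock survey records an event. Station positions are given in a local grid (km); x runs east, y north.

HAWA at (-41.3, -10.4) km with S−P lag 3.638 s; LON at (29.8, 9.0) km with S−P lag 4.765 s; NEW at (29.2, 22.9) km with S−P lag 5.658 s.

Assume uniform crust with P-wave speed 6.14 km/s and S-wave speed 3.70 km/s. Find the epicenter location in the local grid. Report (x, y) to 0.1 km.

x ≈ -7.7 km, y ≈ -14.7 km

Distance from S−P lag: d = Δt · v_P v_S / (v_P − v_S) = Δt · (6.14·3.70)/(6.14−3.70) ≈ 9.3107·Δt.
So d_HAWA = 33.87, d_LON = 44.37, d_NEW = 52.68 km.
Circle about each station: (x + 41.3)² + (y + 10.4)² = 33.87²; (x − 29.8)² + (y − 9.0)² = 44.37²; (x − 29.2)² + (y − 22.9)² = 52.68².
Subtracting pairs of circle equations eliminates x²+y² and gives linear equations (the radical axes):
142.2 x + 38.8 y = -1666.33
141.0 x + 66.6 y = -2064.81
Solving the 2×2 system: x ≈ -7.7, y ≈ -14.7 km.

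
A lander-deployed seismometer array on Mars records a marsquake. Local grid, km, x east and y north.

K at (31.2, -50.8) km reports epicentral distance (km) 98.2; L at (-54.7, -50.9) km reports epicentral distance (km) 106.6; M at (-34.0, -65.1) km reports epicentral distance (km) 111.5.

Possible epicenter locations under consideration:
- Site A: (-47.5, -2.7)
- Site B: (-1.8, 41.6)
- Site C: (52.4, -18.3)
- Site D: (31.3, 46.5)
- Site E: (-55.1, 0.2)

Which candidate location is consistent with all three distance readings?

Site B

For each candidate, compare |candidate − station| to the reported distance:
Site A: residuals K 6.0, L 57.9, M 47.7 → max 57.9 km
Site B: residuals K 0.1, L 0.0, M 0.0 → max 0.1 km
Site C: residuals K 59.4, L 5.4, M 13.2 → max 59.4 km
Site D: residuals K 0.9, L 23.3, M 17.8 → max 23.3 km
Site E: residuals K 2.0, L 55.5, M 42.9 → max 55.5 km
Only Site B has all residuals ≈ 0.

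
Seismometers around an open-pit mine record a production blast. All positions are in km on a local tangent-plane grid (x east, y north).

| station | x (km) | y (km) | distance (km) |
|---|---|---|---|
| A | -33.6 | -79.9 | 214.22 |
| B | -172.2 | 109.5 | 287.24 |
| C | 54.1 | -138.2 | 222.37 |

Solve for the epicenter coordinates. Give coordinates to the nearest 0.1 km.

Circle about each station: (x + 33.6)² + (y + 79.9)² = 214.22²; (x + 172.2)² + (y − 109.5)² = 287.24²; (x − 54.1)² + (y + 138.2)² = 222.37².
Subtracting the A equation from the B and C equations removes the quadratic terms:
-277.2 x + 378.8 y = -2486.49
175.4 x − 116.6 y = 10954.87
Solving the 2×2 system: x ≈ 113.1, y ≈ 76.2 km.

(113.1, 76.2)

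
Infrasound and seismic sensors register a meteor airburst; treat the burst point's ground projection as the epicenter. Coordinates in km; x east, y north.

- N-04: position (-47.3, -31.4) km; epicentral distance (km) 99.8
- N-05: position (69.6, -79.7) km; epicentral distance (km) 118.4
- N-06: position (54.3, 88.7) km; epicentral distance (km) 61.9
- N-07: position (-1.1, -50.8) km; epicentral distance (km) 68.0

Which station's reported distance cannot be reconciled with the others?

N-07

Solve using three stations at a time. Using N-04, N-05, N-06 (subtract circle equations pairwise → linear system) gives (x, y) ≈ (29.9, 31.8).
Distances from that point to each station vs reported:
  N-04: calculated 99.8 vs reported 99.8 → residual 0.0 km
  N-05: calculated 118.4 vs reported 118.4 → residual 0.0 km
  N-06: calculated 61.9 vs reported 61.9 → residual 0.0 km
  N-07: calculated 88.3 vs reported 68.0 → residual 20.3 km
N-04, N-05, N-06 are mutually consistent (residuals ≈ 0); N-07 is off by 20.3 km.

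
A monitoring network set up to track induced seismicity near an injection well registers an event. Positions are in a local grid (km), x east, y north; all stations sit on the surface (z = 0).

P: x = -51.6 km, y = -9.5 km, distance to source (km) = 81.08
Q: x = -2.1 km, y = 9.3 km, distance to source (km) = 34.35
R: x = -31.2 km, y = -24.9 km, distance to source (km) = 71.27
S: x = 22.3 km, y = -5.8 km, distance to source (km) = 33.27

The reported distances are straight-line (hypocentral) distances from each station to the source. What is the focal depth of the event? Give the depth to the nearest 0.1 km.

z ≈ 24.1 km

Each station gives a sphere (x−x_i)² + (y−y_i)² + z² = d_i² (stations at z=0).
Subtracting the P sphere from Q and R: z² cancels, leaving linear equations in x and y:
99.0 x + 37.6 y = 2732.13
40.8 x − 30.8 y = 335.19
Solving: x ≈ 21.110, y ≈ 17.081 km (keep extra digits for the depth step; rounded: 21.1, 17.1).
Then from the P sphere: z² = 81.08² − (x + 51.6)² − (y + 9.5)² with x = 21.110, y = 17.081, so z ≈ 24.097 ≈ 24.1 km.
Check against S (with the unrounded solution): distance 33.25 ≈ 33.27 km. ✓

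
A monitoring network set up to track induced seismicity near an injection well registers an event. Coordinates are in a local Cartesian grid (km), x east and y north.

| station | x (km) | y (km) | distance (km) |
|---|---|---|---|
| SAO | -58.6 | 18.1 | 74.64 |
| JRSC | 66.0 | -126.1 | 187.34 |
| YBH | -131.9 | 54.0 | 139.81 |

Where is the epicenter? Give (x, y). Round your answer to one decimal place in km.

7.9 km east, 52.0 km north

Circle about each station: (x + 58.6)² + (y − 18.1)² = 74.64²; (x − 66.0)² + (y + 126.1)² = 187.34²; (x + 131.9)² + (y − 54.0)² = 139.81².
Subtracting pairs of circle equations eliminates x²+y² and gives linear equations (the radical axes):
249.2 x − 288.4 y = -13029.51
-146.6 x + 71.8 y = 2576.33
Solving the 2×2 system: x ≈ 7.9, y ≈ 52.0 km.
Check against SAO (with the unrounded x, y): √((x + 58.6)²+(y − 18.1)²) = 74.64 ≈ 74.64 km. ✓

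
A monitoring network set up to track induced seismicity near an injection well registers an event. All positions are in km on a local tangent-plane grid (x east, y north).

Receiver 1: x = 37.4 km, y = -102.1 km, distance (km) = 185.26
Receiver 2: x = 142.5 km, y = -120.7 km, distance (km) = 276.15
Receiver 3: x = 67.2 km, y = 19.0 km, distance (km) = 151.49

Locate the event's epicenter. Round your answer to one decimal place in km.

-83.0 km east, 38.7 km north

Circle about each station: (x − 37.4)² + (y + 102.1)² = 185.26²; (x − 142.5)² + (y + 120.7)² = 276.15²; (x − 67.2)² + (y − 19.0)² = 151.49².
Subtracting pairs of circle equations eliminates x²+y² and gives linear equations (the radical axes):
210.2 x − 37.2 y = -18885.98
59.6 x + 242.2 y = 4425.72
Solving the 2×2 system: x ≈ -83.0, y ≈ 38.7 km.
Check against Receiver 1 (with the unrounded x, y): √((x − 37.4)²+(y + 102.1)²) = 185.26 ≈ 185.26 km. ✓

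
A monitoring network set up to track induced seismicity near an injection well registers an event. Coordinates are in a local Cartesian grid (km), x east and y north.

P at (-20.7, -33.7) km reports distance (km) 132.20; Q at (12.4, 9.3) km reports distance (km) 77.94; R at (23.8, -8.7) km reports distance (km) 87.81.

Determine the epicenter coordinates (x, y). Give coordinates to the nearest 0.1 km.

Circle about each station: (x + 20.7)² + (y + 33.7)² = 132.20²; (x − 12.4)² + (y − 9.3)² = 77.94²; (x − 23.8)² + (y + 8.7)² = 87.81².
Subtracting pairs of circle equations eliminates x²+y² and gives linear equations (the radical axes):
66.2 x + 86.0 y = 10078.27
89.0 x + 50.0 y = 8844.19
Solving the 2×2 system: x ≈ 59.1, y ≈ 71.7 km.

59.1 km east, 71.7 km north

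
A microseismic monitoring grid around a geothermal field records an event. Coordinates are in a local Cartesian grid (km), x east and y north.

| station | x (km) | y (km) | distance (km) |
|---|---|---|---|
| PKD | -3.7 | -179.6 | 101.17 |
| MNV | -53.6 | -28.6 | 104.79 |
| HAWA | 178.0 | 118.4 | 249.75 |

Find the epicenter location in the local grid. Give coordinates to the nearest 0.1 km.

x ≈ 34.2 km, y ≈ -85.8 km

Circle about each station: (x + 3.7)² + (y + 179.6)² = 101.17²; (x + 53.6)² + (y + 28.6)² = 104.79²; (x − 178.0)² + (y − 118.4)² = 249.75².
Subtracting the PKD equation from the MNV and HAWA equations removes the quadratic terms:
-99.8 x + 302.0 y = -29324.51
363.4 x + 596.0 y = -38706.98
Solving the 2×2 system: x ≈ 34.2, y ≈ -85.8 km.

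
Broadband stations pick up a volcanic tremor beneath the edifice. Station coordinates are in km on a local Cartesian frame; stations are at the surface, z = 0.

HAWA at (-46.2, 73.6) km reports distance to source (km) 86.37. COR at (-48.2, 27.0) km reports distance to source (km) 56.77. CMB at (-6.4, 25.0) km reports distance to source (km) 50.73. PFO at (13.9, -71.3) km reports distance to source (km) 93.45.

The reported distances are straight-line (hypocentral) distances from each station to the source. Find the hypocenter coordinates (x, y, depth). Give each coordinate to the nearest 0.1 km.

x ≈ -20.6 km, y ≈ 3.7 km, depth ≈ 43.8 km

Each station gives a sphere (x−x_i)² + (y−y_i)² + z² = d_i² (stations at z=0).
Subtracting the HAWA sphere from COR and CMB: z² cancels, leaving linear equations in x and y:
-4.0 x − 93.2 y = -262.22
79.6 x − 97.2 y = -1999.20
Solving: x ≈ -20.600, y ≈ 3.698 km (keep extra digits for the depth step; rounded: -20.6, 3.7).
Then from the HAWA sphere: z² = 86.37² − (x + 46.2)² − (y − 73.6)² with x = -20.600, y = 3.698, so z ≈ 43.796 ≈ 43.8 km.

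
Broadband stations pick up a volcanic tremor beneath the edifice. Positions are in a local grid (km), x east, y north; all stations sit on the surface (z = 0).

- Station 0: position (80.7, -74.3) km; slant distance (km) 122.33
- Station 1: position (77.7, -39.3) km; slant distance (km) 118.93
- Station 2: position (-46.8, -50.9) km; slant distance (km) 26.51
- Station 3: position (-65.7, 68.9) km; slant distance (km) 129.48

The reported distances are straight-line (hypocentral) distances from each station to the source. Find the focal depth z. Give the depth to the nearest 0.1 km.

z ≈ 24.5 km

Each station gives a sphere (x−x_i)² + (y−y_i)² + z² = d_i² (stations at z=0).
Subtracting the Station 0 sphere from Station 1 and Station 2: z² cancels, leaving linear equations in x and y:
-6.0 x + 70.0 y = -3630.92
-255.0 x + 46.8 y = 7009.92
Solving: x ≈ -37.601, y ≈ -55.093 km (keep extra digits for the depth step; rounded: -37.6, -55.1).
Then from the Station 0 sphere: z² = 122.33² − (x − 80.7)² − (y + 74.3)² with x = -37.601, y = -55.093, so z ≈ 24.507 ≈ 24.5 km.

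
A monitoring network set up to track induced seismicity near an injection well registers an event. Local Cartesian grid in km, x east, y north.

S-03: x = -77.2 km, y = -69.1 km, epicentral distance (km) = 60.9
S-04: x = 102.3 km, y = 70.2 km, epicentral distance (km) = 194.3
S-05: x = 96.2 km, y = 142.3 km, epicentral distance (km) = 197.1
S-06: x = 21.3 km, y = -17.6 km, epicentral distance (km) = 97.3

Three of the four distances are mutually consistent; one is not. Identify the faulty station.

S-05

Solve using three stations at a time. Using S-03, S-04, S-06 (subtract circle equations pairwise → linear system) gives (x, y) ≈ (-75.7, -7.9).
Distances from that point to each station vs reported:
  S-03: calculated 61.2 vs reported 60.9 → residual 0.3 km
  S-04: calculated 194.4 vs reported 194.3 → residual 0.1 km
  S-05: calculated 228.3 vs reported 197.1 → residual 31.2 km
  S-06: calculated 97.5 vs reported 97.3 → residual 0.2 km
S-03, S-04, S-06 are mutually consistent (residuals ≈ 0); S-05 is off by 31.2 km.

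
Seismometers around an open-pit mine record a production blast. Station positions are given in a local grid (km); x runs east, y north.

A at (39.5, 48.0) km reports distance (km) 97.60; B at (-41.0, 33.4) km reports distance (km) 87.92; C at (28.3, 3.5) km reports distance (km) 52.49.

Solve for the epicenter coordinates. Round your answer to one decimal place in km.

x ≈ 3.2 km, y ≈ -42.6 km

Circle about each station: (x − 39.5)² + (y − 48.0)² = 97.60²; (x + 41.0)² + (y − 33.4)² = 87.92²; (x − 28.3)² + (y − 3.5)² = 52.49².
Subtracting the A equation from the B and C equations removes the quadratic terms:
-161.0 x − 29.2 y = 728.14
-22.4 x − 89.0 y = 3719.45
Solving the 2×2 system: x ≈ 3.2, y ≈ -42.6 km.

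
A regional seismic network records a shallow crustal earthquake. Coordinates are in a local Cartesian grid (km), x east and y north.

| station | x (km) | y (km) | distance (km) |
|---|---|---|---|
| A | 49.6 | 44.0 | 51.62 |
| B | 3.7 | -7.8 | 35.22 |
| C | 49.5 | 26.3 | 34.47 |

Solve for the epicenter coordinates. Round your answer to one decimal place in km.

38.9 km east, -6.5 km north

Circle about each station: (x − 49.6)² + (y − 44.0)² = 51.62²; (x − 3.7)² + (y + 7.8)² = 35.22²; (x − 49.5)² + (y − 26.3)² = 34.47².
Subtracting the A equation from the B and C equations removes the quadratic terms:
-91.8 x − 103.6 y = -2897.45
-0.2 x − 35.4 y = 222.22
Solving the 2×2 system: x ≈ 38.9, y ≈ -6.5 km.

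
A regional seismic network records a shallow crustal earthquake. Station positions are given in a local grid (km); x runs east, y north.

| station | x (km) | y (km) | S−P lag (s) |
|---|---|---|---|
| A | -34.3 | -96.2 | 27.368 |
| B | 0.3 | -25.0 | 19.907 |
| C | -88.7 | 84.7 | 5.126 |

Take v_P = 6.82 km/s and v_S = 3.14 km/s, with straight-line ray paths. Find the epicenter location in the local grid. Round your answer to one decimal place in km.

-83.1 km east, 55.4 km north

Distance from S−P lag: d = Δt · v_P v_S / (v_P − v_S) = Δt · (6.82·3.14)/(6.82−3.14) ≈ 5.8192·Δt.
So d_A = 159.26, d_B = 115.84, d_C = 29.83 km.
Circle about each station: (x + 34.3)² + (y + 96.2)² = 159.26²; (x − 0.3)² + (y + 25.0)² = 115.84²; (x + 88.7)² + (y − 84.7)² = 29.83².
Subtracting the A equation from the B and C equations removes the quadratic terms:
69.2 x + 142.4 y = 2139.00
-108.8 x + 361.8 y = 29084.77
Solving the 2×2 system: x ≈ -83.1, y ≈ 55.4 km.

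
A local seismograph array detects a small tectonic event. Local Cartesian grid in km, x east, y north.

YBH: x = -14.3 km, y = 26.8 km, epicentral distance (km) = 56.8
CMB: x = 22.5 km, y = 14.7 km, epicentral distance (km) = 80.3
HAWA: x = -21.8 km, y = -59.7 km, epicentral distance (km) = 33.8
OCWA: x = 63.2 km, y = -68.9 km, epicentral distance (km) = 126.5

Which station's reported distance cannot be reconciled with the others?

HAWA

Solve using three stations at a time. Using YBH, CMB, OCWA (subtract circle equations pairwise → linear system) gives (x, y) ≈ (-51.8, -16.0).
Distances from that point to each station vs reported:
  YBH: calculated 56.9 vs reported 56.8 → residual 0.1 km
  CMB: calculated 80.4 vs reported 80.3 → residual 0.1 km
  HAWA: calculated 53.0 vs reported 33.8 → residual 19.2 km
  OCWA: calculated 126.5 vs reported 126.5 → residual 0.0 km
YBH, CMB, OCWA are mutually consistent (residuals ≈ 0); HAWA is off by 19.2 km.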